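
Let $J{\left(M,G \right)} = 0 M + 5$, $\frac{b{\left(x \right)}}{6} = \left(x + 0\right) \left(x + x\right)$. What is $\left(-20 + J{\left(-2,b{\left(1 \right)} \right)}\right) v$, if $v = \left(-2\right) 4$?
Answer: $120$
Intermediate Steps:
$b{\left(x \right)} = 12 x^{2}$ ($b{\left(x \right)} = 6 \left(x + 0\right) \left(x + x\right) = 6 x 2 x = 6 \cdot 2 x^{2} = 12 x^{2}$)
$J{\left(M,G \right)} = 5$ ($J{\left(M,G \right)} = 0 + 5 = 5$)
$v = -8$
$\left(-20 + J{\left(-2,b{\left(1 \right)} \right)}\right) v = \left(-20 + 5\right) \left(-8\right) = \left(-15\right) \left(-8\right) = 120$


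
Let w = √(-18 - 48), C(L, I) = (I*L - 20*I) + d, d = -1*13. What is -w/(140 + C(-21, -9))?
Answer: -I*√66/496 ≈ -0.016379*I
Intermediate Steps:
d = -13
C(L, I) = -13 - 20*I + I*L (C(L, I) = (I*L - 20*I) - 13 = (-20*I + I*L) - 13 = -13 - 20*I + I*L)
w = I*√66 (w = √(-66) = I*√66 ≈ 8.124*I)
-w/(140 + C(-21, -9)) = -I*√66/(140 + (-13 - 20*(-9) - 9*(-21))) = -I*√66/(140 + (-13 + 180 + 189)) = -I*√66/(140 + 356) = -I*√66/496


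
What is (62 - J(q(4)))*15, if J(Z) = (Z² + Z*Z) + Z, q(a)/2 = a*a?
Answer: -30270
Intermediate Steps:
q(a) = 2*a² (q(a) = 2*(a*a) = 2*a²)
J(Z) = Z + 2*Z² (J(Z) = (Z² + Z²) + Z = 2*Z² + Z = Z + 2*Z²)
(62 - J(q(4)))*15 = (62 - 2*4²*(1 + 2*(2*4²)))*15 = (62 - 2*16*(1 + 2*(2*16)))*15 = (62 - 32*(1 + 2*32))*15 = (62 - 32*(1 + 64))*15 = (62 - 32*65)*15 = (62 - 1*2080)*15 = (62 - 2080)*15 = -2018*15 = -30270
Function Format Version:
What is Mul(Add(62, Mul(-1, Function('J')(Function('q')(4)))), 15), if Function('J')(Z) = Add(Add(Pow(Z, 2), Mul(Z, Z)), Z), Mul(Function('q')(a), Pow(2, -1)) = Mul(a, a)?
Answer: -30270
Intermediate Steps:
Function('q')(a) = Mul(2, Pow(a, 2)) (Function('q')(a) = Mul(2, Mul(a, a)) = Mul(2, Pow(a, 2)))
Function('J')(Z) = Add(Z, Mul(2, Pow(Z, 2))) (Function('J')(Z) = Add(Add(Pow(Z, 2), Pow(Z, 2)), Z) = Add(Mul(2, Pow(Z, 2)), Z) = Add(Z, Mul(2, Pow(Z, 2))))
Mul(Add(62, Mul(-1, Function('J')(Function('q')(4)))), 15) = Mul(Add(62, Mul(-1, Mul(Mul(2, Pow(4, 2)), Add(1, Mul(2, Mul(2, Pow(4, 2))))))), 15) = Mul(Add(62, Mul(-1, Mul(Mul(2, 16), Add(1, Mul(2, Mul(2, 16)))))), 15) = Mul(Add(62, Mul(-1, Mul(32, Add(1, Mul(2, 32))))), 15) = Mul(Add(62, Mul(-1, Mul(32, Add(1, 64)))), 15) = Mul(Add(62, Mul(-1, Mul(32, 65))), 15) = Mul(Add(62, Mul(-1, 2080)), 15) = Mul(Add(62, -2080), 15) = Mul(-2018, 15) = -30270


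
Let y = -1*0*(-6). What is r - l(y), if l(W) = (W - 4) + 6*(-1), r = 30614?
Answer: 30624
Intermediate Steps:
y = 0 (y = 0*(-6) = 0)
l(W) = -10 + W (l(W) = (-4 + W) - 6 = -10 + W)
r - l(y) = 30614 - (-10 + 0) = 30614 - 1*(-10) = 30614 + 10 = 30624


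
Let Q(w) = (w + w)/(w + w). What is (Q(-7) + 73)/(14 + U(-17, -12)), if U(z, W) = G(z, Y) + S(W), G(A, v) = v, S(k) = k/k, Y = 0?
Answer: 74/15 ≈ 4.9333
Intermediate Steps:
S(k) = 1
U(z, W) = 1 (U(z, W) = 0 + 1 = 1)
Q(w) = 1 (Q(w) = (2*w)/((2*w)) = (2*w)*(1/(2*w)) = 1)
(Q(-7) + 73)/(14 + U(-17, -12)) = (1 + 73)/(14 + 1) = 74/15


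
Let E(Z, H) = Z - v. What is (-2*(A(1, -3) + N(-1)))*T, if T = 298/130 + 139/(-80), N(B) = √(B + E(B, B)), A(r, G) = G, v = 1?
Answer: 1731/520 - 577*I*√3/520 ≈ 3.3288 - 1.9219*I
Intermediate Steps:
E(Z, H) = -1 + Z (E(Z, H) = Z - 1*1 = Z - 1 = -1 + Z)
N(B) = √(-1 + 2*B) (N(B) = √(B + (-1 + B)) = √(-1 + 2*B))
T = 577/1040 (T = 298*(1/130) + 139*(-1/80) = 149/65 - 139/80 = 577/1040 ≈ 0.55481)
(-2*(A(1, -3) + N(-1)))*T = -2*(-3 + √(-1 + 2*(-1)))*(577/1040) = -2*(-3 + √(-1 - 2))*(577/1040) = -2*(-3 + √(-3))*(577/1040) = -2*(-3 + I*√3)*(577/1040) = (6 - 2*I*√3)*(577/1040) = 1731/520 - 577*I*√3/520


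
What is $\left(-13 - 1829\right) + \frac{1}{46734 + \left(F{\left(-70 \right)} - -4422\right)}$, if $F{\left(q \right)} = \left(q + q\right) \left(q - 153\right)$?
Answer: $- \frac{151736591}{82376} \approx -1842.0$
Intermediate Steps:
$F{\left(q \right)} = 2 q \left(-153 + q\right)$
$\left(-13 - 1829\right) + \frac{1}{46734 + \left(F{\left(-70 \right)} - -4422\right)} = \left(-13 - 1829\right) + \frac{1}{46734 - \left(-4422 + 140 \left(-153 - 70\right)\right)} = \left(-13 - 1829\right) + \frac{1}{46734 + \left(2 \left(-70\right) \left(-223\right) + 4422\right)} = -1842 + \frac{1}{46734 + \left(31220 + 4422\right)} = -1842 + \frac{1}{46734 + 35642} = -1842 + \frac{1}{82376} = - \frac{151736591}{82376}$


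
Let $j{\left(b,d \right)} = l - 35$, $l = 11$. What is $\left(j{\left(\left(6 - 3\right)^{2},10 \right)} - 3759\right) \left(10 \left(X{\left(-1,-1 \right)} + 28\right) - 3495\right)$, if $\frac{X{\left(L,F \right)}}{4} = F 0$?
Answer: $12162345$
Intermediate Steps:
$X{\left(L,F \right)} = 0$ ($X{\left(L,F \right)} = 4 F 0 = 4 \cdot 0 = 0$)
$j{\left(b,d \right)} = -24$ ($j{\left(b,d \right)} = 11 - 35 = -24$)
$\left(j{\left(\left(6 - 3\right)^{2},10 \right)} - 3759\right) \left(10 \left(X{\left(-1,-1 \right)} + 28\right) - 3495\right) = \left(-24 - 3759\right) \left(10 \left(0 + 28\right) - 3495\right) = - 3783 \left(10 \cdot 28 - 3495\right) = - 3783 \left(280 - 3495\right) = \left(-3783\right) \left(-3215\right) = 12162345$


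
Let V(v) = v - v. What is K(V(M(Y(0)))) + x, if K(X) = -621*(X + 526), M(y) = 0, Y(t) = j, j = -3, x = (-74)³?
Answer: -731870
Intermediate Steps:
x = -405224
Y(t) = -3
V(v) = 0
K(X) = -326646 - 621*X (K(X) = -621*(526 + X) = -326646 - 621*X)
K(V(M(Y(0)))) + x = (-326646 - 621*0) - 405224 = (-326646 + 0) - 405224 = -326646 - 405224 = -731870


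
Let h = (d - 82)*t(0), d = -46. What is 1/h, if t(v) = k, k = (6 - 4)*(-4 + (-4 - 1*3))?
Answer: 1/2816 ≈ 0.00035511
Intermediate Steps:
k = -22 (k = 2*(-4 + (-4 - 3)) = 2*(-4 - 7) = 2*(-11) = -22)
t(v) = -22
h = 2816 (h = (-46 - 82)*(-22) = -128*(-22) = 2816)
1/h = 1/2816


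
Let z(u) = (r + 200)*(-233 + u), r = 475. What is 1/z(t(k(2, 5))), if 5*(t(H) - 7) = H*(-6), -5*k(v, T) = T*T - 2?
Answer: -1/148824 ≈ -6.7193e-6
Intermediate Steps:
k(v, T) = ⅖ - T²/5 (k(v, T) = -(T*T - 2)/5 = -(T² - 2)/5 = -(-2 + T²)/5 = ⅖ - T²/5)
t(H) = 7 - 6*H/5 (t(H) = 7 + (H*(-6))/5 = 7 + (-6*H)/5 = 7 - 6*H/5)
z(u) = -157275 + 675*u (z(u) = (475 + 200)*(-233 + u) = 675*(-233 + u) = -157275 + 675*u)
1/z(t(k(2, 5))) = 1/(-157275 + 675*(7 - 6*(⅖ - ⅕*5²)/5)) = 1/(-157275 + 675*(7 - 6*(⅖ - ⅕*25)/5)) = 1/(-157275 + 675*(7 - 6*(⅖ - 5)/5)) = 1/(-157275 + 675*(7 - 6/5*(-23/5))) = 1/(-157275 + 675*(7 + 138/25)) = 1/(-157275 + 675*(313/25)) = 1/(-157275 + 8451) = 1/(-148824) = -1/148824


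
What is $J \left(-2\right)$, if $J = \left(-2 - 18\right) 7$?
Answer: $280$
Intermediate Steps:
$J = -140$ ($J = \left(-20\right) 7 = -140$)
$J \left(-2\right) = \left(-140\right) \left(-2\right) = 280$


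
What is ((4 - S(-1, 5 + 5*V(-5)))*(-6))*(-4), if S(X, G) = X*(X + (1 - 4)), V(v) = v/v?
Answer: 0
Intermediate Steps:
V(v) = 1
S(X, G) = X*(-3 + X) (S(X, G) = X*(X - 3) = X*(-3 + X))
((4 - S(-1, 5 + 5*V(-5)))*(-6))*(-4) = ((4 - (-1)*(-3 - 1))*(-6))*(-4) = ((4 - (-1)*(-4))*(-6))*(-4) = ((4 - 1*4)*(-6))*(-4) = ((4 - 4)*(-6))*(-4) = (0*(-6))*(-4) = 0*(-4) = 0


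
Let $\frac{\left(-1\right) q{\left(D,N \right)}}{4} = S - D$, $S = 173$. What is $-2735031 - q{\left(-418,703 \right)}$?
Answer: $-2732667$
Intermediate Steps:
$q{\left(D,N \right)} = -692 + 4 D$ ($q{\left(D,N \right)} = - 4 \left(173 - D\right) = -692 + 4 D$)
$-2735031 - q{\left(-418,703 \right)} = -2735031 - \left(-692 + 4 \left(-418\right)\right) = -2735031 - \left(-692 - 1672\right) = -2735031 - -2364 = -2735031 + 2364 = -2732667$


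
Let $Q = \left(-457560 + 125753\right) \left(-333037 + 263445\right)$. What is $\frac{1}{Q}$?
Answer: $\frac{1}{23091112744} \approx 4.3307 \cdot 10^{-11}$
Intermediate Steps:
$Q = 23091112744$ ($Q = \left(-331807\right) \left(-69592\right) = 23091112744$)
$\frac{1}{Q} = \frac{1}{23091112744}$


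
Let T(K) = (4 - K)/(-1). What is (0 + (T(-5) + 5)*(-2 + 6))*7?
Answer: -112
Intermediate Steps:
T(K) = -4 + K (T(K) = (4 - K)*(-1) = -4 + K)
(0 + (T(-5) + 5)*(-2 + 6))*7 = (0 + ((-4 - 5) + 5)*(-2 + 6))*7 = (0 + (-9 + 5)*4)*7 = (0 - 4*4)*7 = (0 - 16)*7 = -16*7 = -112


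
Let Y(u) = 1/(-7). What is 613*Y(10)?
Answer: -613/7 ≈ -87.571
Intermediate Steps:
Y(u) = -⅐
613*Y(10) = 613*(-⅐) = -613/7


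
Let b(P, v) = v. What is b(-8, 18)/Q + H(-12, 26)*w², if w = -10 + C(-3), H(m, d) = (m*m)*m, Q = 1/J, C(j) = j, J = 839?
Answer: -276930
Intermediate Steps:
Q = 1/839 ≈ 0.0011919
H(m, d) = m³ (H(m, d) = m²*m = m³)
w = -13 (w = -10 - 3 = -13)
b(-8, 18)/Q + H(-12, 26)*w² = 18/(1/839) + (-12)³*(-13)² = 18*839 - 1728*169 = 15102 - 292032 = -276930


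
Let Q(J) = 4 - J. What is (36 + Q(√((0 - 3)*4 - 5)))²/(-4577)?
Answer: -1583/4577 + 80*I*√17/4577 ≈ -0.34586 + 0.072067*I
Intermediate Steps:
(36 + Q(√((0 - 3)*4 - 5)))²/(-4577) = (36 + (4 - √((0 - 3)*4 - 5)))²/(-4577) = (36 + (4 - √(-3*4 - 5)))²*(-1/4577) = (36 + (4 - √(-12 - 5)))²*(-1/4577) = (36 + (4 - √(-17)))²*(-1/4577) = (36 + (4 - I*√17))²*(-1/4577) = (40 - I*√17)²*(-1/4577) = -(40 - I*√17)²/4577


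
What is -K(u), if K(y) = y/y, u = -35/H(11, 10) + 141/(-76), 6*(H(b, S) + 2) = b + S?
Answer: -1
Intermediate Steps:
H(b, S) = -2 + S/6 + b/6 (H(b, S) = -2 + (b + S)/6 = -2 + (S + b)/6 = -2 + (S/6 + b/6) = -2 + S/6 + b/6)
u = -5743/228 (u = -35/(-2 + (⅙)*10 + (⅙)*11) + 141/(-76) = -35/(-2 + 5/3 + 11/6) + 141*(-1/76) = -35/3/2 - 141/76 = -35*⅔ - 141/76 = -70/3 - 141/76 = -5743/228 ≈ -25.189)
K(y) = 1
-K(u) = -1*1 = -1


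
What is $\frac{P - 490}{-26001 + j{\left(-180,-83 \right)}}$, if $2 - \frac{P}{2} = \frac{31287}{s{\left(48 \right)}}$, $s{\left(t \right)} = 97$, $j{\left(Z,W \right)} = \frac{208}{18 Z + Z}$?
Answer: $\frac{93807180}{2156397979} \approx 0.043502$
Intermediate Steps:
$j{\left(Z,W \right)} = \frac{208}{19 Z}$
$P = - \frac{62186}{97}$ ($P = 4 - 2 \cdot \frac{31287}{97} = 4 - 2 \cdot 31287 \cdot \frac{1}{97} = 4 - \frac{62574}{97} = - \frac{62186}{97} \approx -641.09$)
$\frac{P - 490}{-26001 + j{\left(-180,-83 \right)}} = \frac{- \frac{62186}{97} - 490}{-26001 + \frac{208}{19 \left(-180\right)}} = - \frac{109716}{97 \left(-26001 + \frac{208}{19} \left(- \frac{1}{180}\right)\right)} = - \frac{109716}{97 \left(-26001 - \frac{52}{855}\right)} = - \frac{109716}{97 \left(- \frac{22230907}{855}\right)} = \left(- \frac{109716}{97}\right) \left(- \frac{855}{22230907}\right) = \frac{93807180}{2156397979}$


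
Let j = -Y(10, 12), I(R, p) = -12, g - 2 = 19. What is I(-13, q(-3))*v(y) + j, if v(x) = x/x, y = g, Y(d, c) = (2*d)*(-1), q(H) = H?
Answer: 8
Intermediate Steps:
g = 21 (g = 2 + 19 = 21)
Y(d, c) = -2*d
y = 21
v(x) = 1
j = 20 (j = -(-2)*10 = -1*(-20) = 20)
I(-13, q(-3))*v(y) + j = -12*1 + 20 = -12 + 20 = 8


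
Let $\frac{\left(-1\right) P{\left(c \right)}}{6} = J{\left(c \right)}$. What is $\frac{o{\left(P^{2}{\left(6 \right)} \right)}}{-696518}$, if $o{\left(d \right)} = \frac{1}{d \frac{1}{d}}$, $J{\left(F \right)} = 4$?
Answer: $- \frac{1}{696518} \approx -1.4357 \cdot 10^{-6}$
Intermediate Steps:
$P{\left(c \right)} = -24$ ($P{\left(c \right)} = \left(-6\right) 4 = -24$)
$o{\left(d \right)} = 1$ ($o{\left(d \right)} = 1^{-1} = 1$)
$\frac{o{\left(P^{2}{\left(6 \right)} \right)}}{-696518} = 1 \frac{1}{-696518} = 1 \left(- \frac{1}{696518}\right) = - \frac{1}{696518}$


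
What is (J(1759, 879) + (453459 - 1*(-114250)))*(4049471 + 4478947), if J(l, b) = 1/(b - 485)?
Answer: 953806956173523/197 ≈ 4.8417e+12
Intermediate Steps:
J(l, b) = 1/(-485 + b)
(J(1759, 879) + (453459 - 1*(-114250)))*(4049471 + 4478947) = (1/(-485 + 879) + (453459 - 1*(-114250)))*(4049471 + 4478947) = (1/394 + (453459 + 114250))*8528418 = (1/394 + 567709)*8528418 = (223677347/394)*8528418 = 953806956173523/197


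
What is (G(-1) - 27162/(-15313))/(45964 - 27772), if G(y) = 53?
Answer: 838751/278574096 ≈ 0.0030109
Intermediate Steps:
(G(-1) - 27162/(-15313))/(45964 - 27772) = (53 - 27162/(-15313))/(45964 - 27772) = (53 - 27162*(-1/15313))/18192 = (53 + 27162/15313)*(1/18192) = (838751/15313)*(1/18192) = 838751/278574096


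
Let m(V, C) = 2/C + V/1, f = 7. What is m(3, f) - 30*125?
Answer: -26227/7 ≈ -3746.7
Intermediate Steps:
m(V, C) = V + 2/C (m(V, C) = 2/C + V*1 = 2/C + V = V + 2/C)
m(3, f) - 30*125 = (3 + 2/7) - 30*125 = (3 + 2*(⅐)) - 3750 = (3 + 2/7) - 3750 = 23/7 - 3750 = -26227/7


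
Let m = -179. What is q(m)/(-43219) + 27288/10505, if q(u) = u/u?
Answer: 107213597/41274145 ≈ 2.5976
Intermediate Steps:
q(u) = 1
q(m)/(-43219) + 27288/10505 = 1/(-43219) + 27288/10505 = 1*(-1/43219) + 27288*(1/10505) = -1/43219 + 27288/10505 = 107213597/41274145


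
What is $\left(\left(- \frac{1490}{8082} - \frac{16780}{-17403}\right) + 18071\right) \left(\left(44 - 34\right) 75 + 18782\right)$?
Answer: $\frac{8274454242975032}{23441841} \approx 3.5298 \cdot 10^{8}$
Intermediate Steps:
$\left(\left(- \frac{1490}{8082} - \frac{16780}{-17403}\right) + 18071\right) \left(\left(44 - 34\right) 75 + 18782\right) = \left(\left(\left(-1490\right) \frac{1}{8082} - - \frac{16780}{17403}\right) + 18071\right) \left(10 \cdot 75 + 18782\right) = \left(\left(- \frac{745}{4041} + \frac{16780}{17403}\right) + 18071\right) \left(750 + 18782\right) = \left(\frac{18280915}{23441841} + 18071\right) 19532 = \frac{423635789626}{23441841} \cdot 19532 = \frac{8274454242975032}{23441841}$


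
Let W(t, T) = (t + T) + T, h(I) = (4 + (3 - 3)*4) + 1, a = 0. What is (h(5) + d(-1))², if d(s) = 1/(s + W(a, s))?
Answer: 196/9 ≈ 21.778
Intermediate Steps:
h(I) = 5 (h(I) = (4 + 0*4) + 1 = (4 + 0) + 1 = 4 + 1 = 5)
W(t, T) = t + 2*T (W(t, T) = (T + t) + T = t + 2*T)
d(s) = 1/(3*s) (d(s) = 1/(s + (0 + 2*s)) = 1/(s + 2*s) = 1/(3*s))
(h(5) + d(-1))² = (5 + (⅓)/(-1))² = (5 + (⅓)*(-1))² = (5 - ⅓)² = (14/3)² = 196/9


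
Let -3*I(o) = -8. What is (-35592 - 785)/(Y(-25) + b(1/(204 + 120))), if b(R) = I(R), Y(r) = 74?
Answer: -109131/230 ≈ -474.48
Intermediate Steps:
I(o) = 8/3 (I(o) = -1/3*(-8) = 8/3)
b(R) = 8/3
(-35592 - 785)/(Y(-25) + b(1/(204 + 120))) = (-35592 - 785)/(74 + 8/3) = -36377/230/3 = -36377*3/230 = -109131/230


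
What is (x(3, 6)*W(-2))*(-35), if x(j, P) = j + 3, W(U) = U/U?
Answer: -210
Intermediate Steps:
W(U) = 1
x(j, P) = 3 + j
(x(3, 6)*W(-2))*(-35) = ((3 + 3)*1)*(-35) = (6*1)*(-35) = 6*(-35) = -210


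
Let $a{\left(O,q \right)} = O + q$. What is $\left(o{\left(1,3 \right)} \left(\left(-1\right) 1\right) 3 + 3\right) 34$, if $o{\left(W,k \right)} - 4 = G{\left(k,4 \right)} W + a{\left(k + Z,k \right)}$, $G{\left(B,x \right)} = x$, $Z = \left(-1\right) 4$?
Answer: $-918$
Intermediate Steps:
$Z = -4$
$o{\left(W,k \right)} = 2 k + 4 W$ ($o{\left(W,k \right)} = 4 + \left(4 W + \left(\left(k - 4\right) + k\right)\right) = 4 + \left(4 W + \left(\left(-4 + k\right) + k\right)\right) = 4 + \left(4 W + \left(-4 + 2 k\right)\right) = 4 + \left(-4 + 2 k + 4 W\right) = 2 k + 4 W$)
$\left(o{\left(1,3 \right)} \left(\left(-1\right) 1\right) 3 + 3\right) 34 = \left(\left(2 \cdot 3 + 4 \cdot 1\right) \left(\left(-1\right) 1\right) 3 + 3\right) 34 = \left(\left(6 + 4\right) \left(-1\right) 3 + 3\right) 34 = \left(10 \left(-1\right) 3 + 3\right) 34 = \left(\left(-10\right) 3 + 3\right) 34 = \left(-30 + 3\right) 34 = \left(-27\right) 34 = -918$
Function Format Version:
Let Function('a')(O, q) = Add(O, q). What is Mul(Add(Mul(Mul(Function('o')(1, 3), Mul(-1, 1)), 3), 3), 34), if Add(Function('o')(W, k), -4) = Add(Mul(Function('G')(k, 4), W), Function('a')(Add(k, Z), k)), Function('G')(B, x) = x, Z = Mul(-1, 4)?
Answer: -918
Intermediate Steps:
Z = -4
Function('o')(W, k) = Add(Mul(2, k), Mul(4, W)) (Function('o')(W, k) = Add(4, Add(Mul(4, W), Add(Add(k, -4), k))) = Add(4, Add(Mul(4, W), Add(Add(-4, k), k))) = Add(4, Add(Mul(4, W), Add(-4, Mul(2, k)))) = Add(4, Add(-4, Mul(2, k), Mul(4, W))) = Add(Mul(2, k), Mul(4, W)))
Mul(Add(Mul(Mul(Function('o')(1, 3), Mul(-1, 1)), 3), 3), 34) = Mul(Add(Mul(Mul(Add(Mul(2, 3), Mul(4, 1)), Mul(-1, 1)), 3), 3), 34) = Mul(Add(Mul(Mul(Add(6, 4), -1), 3), 3), 34) = Mul(Add(Mul(Mul(10, -1), 3), 3), 34) = Mul(Add(Mul(-10, 3), 3), 34) = Mul(Add(-30, 3), 34) = Mul(-27, 34) = -918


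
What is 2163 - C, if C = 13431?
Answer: -11268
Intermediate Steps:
2163 - C = 2163 - 1*13431 = 2163 - 13431 = -11268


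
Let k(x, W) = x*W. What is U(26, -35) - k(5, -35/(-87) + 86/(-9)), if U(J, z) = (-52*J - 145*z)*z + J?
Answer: -33990874/261 ≈ -1.3023e+5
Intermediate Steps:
U(J, z) = J + z*(-145*z - 52*J) (U(J, z) = (-145*z - 52*J)*z + J = z*(-145*z - 52*J) + J = J + z*(-145*z - 52*J))
k(x, W) = W*x
U(26, -35) - k(5, -35/(-87) + 86/(-9)) = (26 - 145*(-35)**2 - 52*26*(-35)) - (-35/(-87) + 86/(-9))*5 = (26 - 145*1225 + 47320) - (-35*(-1/87) + 86*(-1/9))*5 = (26 - 177625 + 47320) - (35/87 - 86/9)*5 = -130279 - (-2389)*5/261 = -130279 - 1*(-11945/261) = -130279 + 11945/261 = -33990874/261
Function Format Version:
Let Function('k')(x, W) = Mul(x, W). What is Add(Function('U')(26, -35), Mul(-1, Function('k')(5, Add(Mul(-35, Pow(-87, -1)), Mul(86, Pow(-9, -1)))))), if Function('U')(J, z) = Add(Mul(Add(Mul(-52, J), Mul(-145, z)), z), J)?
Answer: Rational(-33990874, 261) ≈ -1.3023e+5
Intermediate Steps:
Function('U')(J, z) = Add(J, Mul(z, Add(Mul(-145, z), Mul(-52, J)))) (Function('U')(J, z) = Add(Mul(Add(Mul(-145, z), Mul(-52, J)), z), J) = Add(Mul(z, Add(Mul(-145, z), Mul(-52, J))), J) = Add(J, Mul(z, Add(Mul(-145, z), Mul(-52, J)))))
Function('k')(x, W) = Mul(W, x)
Add(Function('U')(26, -35), Mul(-1, Function('k')(5, Add(Mul(-35, Pow(-87, -1)), Mul(86, Pow(-9, -1)))))) = Add(Add(26, Mul(-145, Pow(-35, 2)), Mul(-52, 26, -35)), Mul(-1, Mul(Add(Mul(-35, Pow(-87, -1)), Mul(86, Pow(-9, -1))), 5))) = Add(Add(26, Mul(-145, 1225), 47320), Mul(-1, Mul(Add(Mul(-35, Rational(-1, 87)), Mul(86, Rational(-1, 9))), 5))) = Add(Add(26, -177625, 47320), Mul(-1, Mul(Add(Rational(35, 87), Rational(-86, 9)), 5))) = Add(-130279, Mul(-1, Mul(Rational(-2389, 261), 5))) = Add(-130279, Mul(-1, Rational(-11945, 261))) = Add(-130279, Rational(11945, 261)) = Rational(-33990874, 261)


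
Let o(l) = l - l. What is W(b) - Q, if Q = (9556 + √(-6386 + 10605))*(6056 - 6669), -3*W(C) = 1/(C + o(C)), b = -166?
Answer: 2917198345/498 + 613*√4219 ≈ 5.8976e+6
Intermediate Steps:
o(l) = 0
W(C) = -1/(3*C) (W(C) = -1/(3*(C + 0)) = -1/(3*C))
Q = -5857828 - 613*√4219 (Q = (9556 + √4219)*(-613) = -5857828 - 613*√4219 ≈ -5.8976e+6)
W(b) - Q = -⅓/(-166) - (-5857828 - 613*√4219) = -⅓*(-1/166) + (5857828 + 613*√4219) = 1/498 + (5857828 + 613*√4219) = 2917198345/498 + 613*√4219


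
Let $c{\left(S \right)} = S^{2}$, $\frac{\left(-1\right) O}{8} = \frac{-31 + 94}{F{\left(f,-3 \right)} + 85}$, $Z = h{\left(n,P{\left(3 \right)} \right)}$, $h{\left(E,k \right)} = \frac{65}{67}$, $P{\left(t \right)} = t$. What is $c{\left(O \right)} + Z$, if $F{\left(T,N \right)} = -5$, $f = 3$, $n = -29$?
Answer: $\frac{272423}{6700} \approx 40.66$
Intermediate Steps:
$h{\left(E,k \right)} = \frac{65}{67}$ ($h{\left(E,k \right)} = 65 \cdot \frac{1}{67} = \frac{65}{67}$)
$Z = \frac{65}{67} \approx 0.97015$
$O = - \frac{63}{10}$ ($O = - 8 \frac{-31 + 94}{-5 + 85} = - 8 \cdot \frac{63}{80} = - 8 \cdot 63 \cdot \frac{1}{80} = \left(-8\right) \frac{63}{80} = - \frac{63}{10} \approx -6.3$)
$c{\left(O \right)} + Z = \left(- \frac{63}{10}\right)^{2} + \frac{65}{67} = \frac{3969}{100} + \frac{65}{67} = \frac{272423}{6700}$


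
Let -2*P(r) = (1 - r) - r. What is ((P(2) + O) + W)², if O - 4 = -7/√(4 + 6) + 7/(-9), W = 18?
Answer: 844343/1620 - 2863*√10/90 ≈ 420.60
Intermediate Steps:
P(r) = -½ + r (P(r) = -((1 - r) - r)/2 = -(1 - 2*r)/2 = -½ + r)
O = 29/9 - 7*√10/10 (O = 4 + (-7/√(4 + 6) + 7/(-9)) = 4 + (-7*√10/10 + 7*(-⅑)) = 4 + (-7*√10/10 - 7/9) = 4 + (-7/9 - 7*√10/10) = 29/9 - 7*√10/10 ≈ 1.0086)
((P(2) + O) + W)² = (((-½ + 2) + (29/9 - 7*√10/10)) + 18)² = ((3/2 + (29/9 - 7*√10/10)) + 18)² = ((85/18 - 7*√10/10) + 18)² = (409/18 - 7*√10/10)²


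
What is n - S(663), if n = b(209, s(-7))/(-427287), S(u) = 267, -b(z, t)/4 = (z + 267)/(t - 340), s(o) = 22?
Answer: -2591373709/9705519 ≈ -267.00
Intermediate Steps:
b(z, t) = -4*(267 + z)/(-340 + t) (b(z, t) = -4*(z + 267)/(t - 340) = -4*(267 + z)/(-340 + t))
n = -136/9705519 (n = (4*(-267 - 1*209)/(-340 + 22))/(-427287) = (4*(-267 - 209)/(-318))*(-1/427287) = (4*(-1/318)*(-476))*(-1/427287) = (952/159)*(-1/427287) = -136/9705519 ≈ -1.4013e-5)
n - S(663) = -136/9705519 - 1*267 = -136/9705519 - 267 = -2591373709/9705519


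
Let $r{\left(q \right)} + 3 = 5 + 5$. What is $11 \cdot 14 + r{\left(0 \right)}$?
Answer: $161$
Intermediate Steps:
$r{\left(q \right)} = 7$ ($r{\left(q \right)} = -3 + \left(5 + 5\right) = -3 + 10 = 7$)
$11 \cdot 14 + r{\left(0 \right)} = 11 \cdot 14 + 7 = 154 + 7 = 161$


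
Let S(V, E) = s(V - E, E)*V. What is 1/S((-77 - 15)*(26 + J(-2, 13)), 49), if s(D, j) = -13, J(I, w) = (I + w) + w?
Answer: 1/59800 ≈ 1.6722e-5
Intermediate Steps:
J(I, w) = I + 2*w
S(V, E) = -13*V
1/S((-77 - 15)*(26 + J(-2, 13)), 49) = 1/(-13*(-77 - 15)*(26 + (-2 + 2*13))) = 1/(-(-1196)*(26 + (-2 + 26))) = 1/(-(-1196)*(26 + 24)) = 1/(-(-1196)*50) = 1/(-13*(-4600)) = 1/59800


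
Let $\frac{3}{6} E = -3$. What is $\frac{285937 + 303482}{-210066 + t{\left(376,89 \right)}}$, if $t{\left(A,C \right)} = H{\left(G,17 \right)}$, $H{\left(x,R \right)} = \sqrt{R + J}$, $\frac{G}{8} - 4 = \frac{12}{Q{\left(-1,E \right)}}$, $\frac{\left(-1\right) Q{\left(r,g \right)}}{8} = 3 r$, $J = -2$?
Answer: $- \frac{41272297218}{14709241447} - \frac{196473 \sqrt{15}}{14709241447} \approx -2.8059$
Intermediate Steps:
$E = -6$ ($E = 2 \left(-3\right) = -6$)
$Q{\left(r,g \right)} = - 24 r$ ($Q{\left(r,g \right)} = - 8 \cdot 3 r = - 24 r$)
$G = 36$ ($G = 32 + 8 \frac{12}{\left(-24\right) \left(-1\right)} = 32 + 8 \cdot \frac{12}{24} = 32 + 8 \cdot 12 \cdot \frac{1}{24} = 32 + 8 \cdot \frac{1}{2} = 32 + 4 = 36$)
$H{\left(x,R \right)} = \sqrt{-2 + R}$ ($H{\left(x,R \right)} = \sqrt{R - 2} = \sqrt{-2 + R}$)
$t{\left(A,C \right)} = \sqrt{15}$ ($t{\left(A,C \right)} = \sqrt{-2 + 17} = \sqrt{15}$)
$\frac{285937 + 303482}{-210066 + t{\left(376,89 \right)}} = \frac{285937 + 303482}{-210066 + \sqrt{15}} = \frac{589419}{-210066 + \sqrt{15}}$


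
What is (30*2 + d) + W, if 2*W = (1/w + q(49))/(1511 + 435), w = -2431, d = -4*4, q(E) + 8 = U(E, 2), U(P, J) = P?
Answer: 208201779/4730726 ≈ 44.011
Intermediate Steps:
q(E) = -8 + E
d = -16
W = 49835/4730726 (W = ((1/(-2431) + (-8 + 49))/(1511 + 435))/2 = ((-1/2431 + 41)/1946)/2 = ((99670/2431)*(1/1946))/2 = (1/2)*(49835/2365363) = 49835/4730726 ≈ 0.010534)
(30*2 + d) + W = (30*2 - 16) + 49835/4730726 = (60 - 16) + 49835/4730726 = 44 + 49835/4730726 = 208201779/4730726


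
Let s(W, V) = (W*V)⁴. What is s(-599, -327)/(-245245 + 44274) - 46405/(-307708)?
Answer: -452936257886913364380557573/61840384468 ≈ -7.3243e+15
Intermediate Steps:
s(W, V) = V⁴*W⁴ (s(W, V) = (V*W)⁴ = V⁴*W⁴)
s(-599, -327)/(-245245 + 44274) - 46405/(-307708) = ((-327)⁴*(-599)⁴)/(-245245 + 44274) - 46405/(-307708) = (11433811041*128738157601)/(-200971) - 46405*(-1/307708) = 1471967767776311872641*(-1/200971) + 46405/307708 = -1471967767776311872641/200971 + 46405/307708 = -452936257886913364380557573/61840384468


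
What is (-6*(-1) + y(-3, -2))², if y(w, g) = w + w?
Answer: 0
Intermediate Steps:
y(w, g) = 2*w
(-6*(-1) + y(-3, -2))² = (-6*(-1) + 2*(-3))² = (6 - 6)² = 0² = 0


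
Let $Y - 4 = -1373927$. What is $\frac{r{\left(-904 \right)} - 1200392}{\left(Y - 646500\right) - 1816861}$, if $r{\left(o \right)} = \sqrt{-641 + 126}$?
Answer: $\frac{300098}{959321} - \frac{i \sqrt{515}}{3837284} \approx 0.31282 - 5.914 \cdot 10^{-6} i$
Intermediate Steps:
$Y = -1373923$ ($Y = 4 - 1373927 = -1373923$)
$r{\left(o \right)} = i \sqrt{515}$ ($r{\left(o \right)} = \sqrt{-515} = i \sqrt{515}$)
$\frac{r{\left(-904 \right)} - 1200392}{\left(Y - 646500\right) - 1816861} = \frac{i \sqrt{515} - 1200392}{\left(-1373923 - 646500\right) - 1816861} = \frac{-1200392 + i \sqrt{515}}{-2020423 - 1816861} = \frac{-1200392 + i \sqrt{515}}{-3837284} = \left(-1200392 + i \sqrt{515}\right) \left(- \frac{1}{3837284}\right) = \frac{300098}{959321} - \frac{i \sqrt{515}}{3837284}$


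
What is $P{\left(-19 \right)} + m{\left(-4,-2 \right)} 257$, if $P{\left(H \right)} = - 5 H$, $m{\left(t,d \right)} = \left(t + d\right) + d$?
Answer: $-1961$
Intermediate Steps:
$m{\left(t,d \right)} = t + 2 d$ ($m{\left(t,d \right)} = \left(d + t\right) + d = t + 2 d$)
$P{\left(-19 \right)} + m{\left(-4,-2 \right)} 257 = \left(-5\right) \left(-19\right) + \left(-4 + 2 \left(-2\right)\right) 257 = 95 + \left(-4 - 4\right) 257 = 95 - 2056 = -1961$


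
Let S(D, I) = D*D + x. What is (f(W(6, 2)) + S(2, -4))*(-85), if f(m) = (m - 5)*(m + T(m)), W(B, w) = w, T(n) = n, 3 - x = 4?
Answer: 765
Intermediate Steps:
x = -1 (x = 3 - 1*4 = 3 - 4 = -1)
S(D, I) = -1 + D² (S(D, I) = D*D - 1 = D² - 1 = -1 + D²)
f(m) = 2*m*(-5 + m) (f(m) = (m - 5)*(m + m) = (-5 + m)*(2*m) = 2*m*(-5 + m))
(f(W(6, 2)) + S(2, -4))*(-85) = (2*2*(-5 + 2) + (-1 + 2²))*(-85) = (2*2*(-3) + (-1 + 4))*(-85) = (-12 + 3)*(-85) = -9*(-85) = 765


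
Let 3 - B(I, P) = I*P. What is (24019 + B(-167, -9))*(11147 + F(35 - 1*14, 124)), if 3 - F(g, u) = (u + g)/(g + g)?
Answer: 1506054635/6 ≈ 2.5101e+8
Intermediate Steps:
B(I, P) = 3 - I*P
F(g, u) = 3 - (g + u)/(2*g) (F(g, u) = 3 - (u + g)/(g + g) = 3 - (g + u)/(2*g))
(24019 + B(-167, -9))*(11147 + F(35 - 1*14, 124)) = (24019 + (3 - 1*(-167)*(-9)))*(11147 + (-1*124 + 5*(35 - 1*14))/(2*(35 - 1*14))) = (24019 + (3 - 1503))*(11147 + (-124 + 5*(35 - 14))/(2*(35 - 14))) = (24019 - 1500)*(11147 + (½)*(-124 + 5*21)/21) = 22519*(11147 + (½)*(1/21)*(-124 + 105)) = 22519*(11147 + (½)*(1/21)*(-19)) = 22519*(11147 - 19/42) = 22519*(468155/42) = 1506054635/6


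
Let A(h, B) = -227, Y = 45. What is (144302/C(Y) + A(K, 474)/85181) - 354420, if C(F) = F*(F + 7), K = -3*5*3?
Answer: -35315978894659/99661770 ≈ -3.5436e+5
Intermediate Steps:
K = -45 (K = -15*3 = -45)
C(F) = F*(7 + F)
(144302/C(Y) + A(K, 474)/85181) - 354420 = (144302/((45*(7 + 45))) - 227/85181) - 354420 = (144302/((45*52)) - 227*1/85181) - 354420 = (144302/2340 - 227/85181) - 354420 = (144302*(1/2340) - 227/85181) - 354420 = (72151/1170 - 227/85181) - 354420 = 6145628741/99661770 - 354420 = -35315978894659/99661770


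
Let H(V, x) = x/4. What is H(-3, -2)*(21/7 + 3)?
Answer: -3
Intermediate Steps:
H(V, x) = x/4 (H(V, x) = x*(¼) = x/4)
H(-3, -2)*(21/7 + 3) = ((¼)*(-2))*(21/7 + 3) = -(21*(⅐) + 3)/2 = -(3 + 3)/2 = -½*6 = -3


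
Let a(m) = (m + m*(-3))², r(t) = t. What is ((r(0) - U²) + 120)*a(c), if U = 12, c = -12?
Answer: -13824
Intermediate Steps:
a(m) = 4*m² (a(m) = (m - 3*m)² = (-2*m)² = 4*m²)
((r(0) - U²) + 120)*a(c) = ((0 - 1*12²) + 120)*(4*(-12)²) = ((0 - 1*144) + 120)*(4*144) = ((0 - 144) + 120)*576 = (-144 + 120)*576 = -24*576 = -13824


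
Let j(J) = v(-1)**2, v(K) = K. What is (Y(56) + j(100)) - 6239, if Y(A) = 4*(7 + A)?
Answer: -5986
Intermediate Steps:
Y(A) = 28 + 4*A
j(J) = 1 (j(J) = (-1)**2 = 1)
(Y(56) + j(100)) - 6239 = ((28 + 4*56) + 1) - 6239 = ((28 + 224) + 1) - 6239 = (252 + 1) - 6239 = 253 - 6239 = -5986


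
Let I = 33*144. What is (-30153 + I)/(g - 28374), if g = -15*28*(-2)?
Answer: 8467/9178 ≈ 0.92253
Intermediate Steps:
I = 4752
g = 840 (g = -420*(-2) = 840)
(-30153 + I)/(g - 28374) = (-30153 + 4752)/(840 - 28374) = -25401/(-27534) = -25401*(-1/27534) = 8467/9178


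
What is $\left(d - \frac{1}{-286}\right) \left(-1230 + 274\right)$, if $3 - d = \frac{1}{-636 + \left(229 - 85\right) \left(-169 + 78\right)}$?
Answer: $- \frac{1410452047}{491205} \approx -2871.4$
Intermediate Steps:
$d = \frac{41221}{13740}$ ($d = 3 - \frac{1}{-636 + \left(229 - 85\right) \left(-169 + 78\right)} = 3 - \frac{1}{-636 + 144 \left(-91\right)} = 3 - \frac{1}{-636 - 13104} = 3 - \frac{1}{-13740} = 3 - - \frac{1}{13740} = 3 + \frac{1}{13740} = \frac{41221}{13740} \approx 3.0001$)
$\left(d - \frac{1}{-286}\right) \left(-1230 + 274\right) = \left(\frac{41221}{13740} - \frac{1}{-286}\right) \left(-1230 + 274\right) = \left(\frac{41221}{13740} - - \frac{1}{286}\right) \left(-956\right) = \left(\frac{41221}{13740} + \frac{1}{286}\right) \left(-956\right) = \frac{5901473}{1964820} \left(-956\right) = - \frac{1410452047}{491205}$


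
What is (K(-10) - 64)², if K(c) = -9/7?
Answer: 208849/49 ≈ 4262.2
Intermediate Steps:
K(c) = -9/7 (K(c) = -9*⅐ = -9/7)
(K(-10) - 64)² = (-9/7 - 64)² = (-457/7)² = 208849/49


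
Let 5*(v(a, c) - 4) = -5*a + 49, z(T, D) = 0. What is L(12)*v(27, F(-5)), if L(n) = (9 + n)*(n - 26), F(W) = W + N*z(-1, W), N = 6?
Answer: 19404/5 ≈ 3880.8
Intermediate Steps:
F(W) = W (F(W) = W + 6*0 = W + 0 = W)
v(a, c) = 69/5 - a (v(a, c) = 4 + (-5*a + 49)/5 = 4 + (49 - 5*a)/5 = 4 + (49/5 - a) = 69/5 - a)
L(n) = (-26 + n)*(9 + n) (L(n) = (9 + n)*(-26 + n) = (-26 + n)*(9 + n))
L(12)*v(27, F(-5)) = (-234 + 12² - 17*12)*(69/5 - 1*27) = (-234 + 144 - 204)*(69/5 - 27) = -294*(-66/5) = 19404/5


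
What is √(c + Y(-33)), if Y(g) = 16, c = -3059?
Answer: I*√3043 ≈ 55.163*I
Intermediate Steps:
√(c + Y(-33)) = √(-3059 + 16) = √(-3043) = I*√3043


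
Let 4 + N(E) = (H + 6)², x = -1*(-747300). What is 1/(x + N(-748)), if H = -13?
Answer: 1/747345 ≈ 1.3381e-6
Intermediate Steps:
x = 747300
N(E) = 45 (N(E) = -4 + (-13 + 6)² = -4 + (-7)² = -4 + 49 = 45)
1/(x + N(-748)) = 1/(747300 + 45) = 1/747345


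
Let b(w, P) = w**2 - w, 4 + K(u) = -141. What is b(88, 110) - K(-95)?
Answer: 7801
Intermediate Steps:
K(u) = -145 (K(u) = -4 - 141 = -145)
b(88, 110) - K(-95) = 88*(-1 + 88) - 1*(-145) = 88*87 + 145 = 7656 + 145 = 7801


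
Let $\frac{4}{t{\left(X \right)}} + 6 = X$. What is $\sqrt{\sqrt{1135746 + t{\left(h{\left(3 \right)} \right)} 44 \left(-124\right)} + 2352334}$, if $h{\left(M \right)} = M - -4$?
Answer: $\sqrt{2352334 + \sqrt{1113922}} \approx 1534.1$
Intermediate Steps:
$h{\left(M \right)} = 4 + M$ ($h{\left(M \right)} = M + 4 = 4 + M$)
$t{\left(X \right)} = \frac{4}{-6 + X}$
$\sqrt{\sqrt{1135746 + t{\left(h{\left(3 \right)} \right)} 44 \left(-124\right)} + 2352334} = \sqrt{\sqrt{1135746 + \frac{4}{-6 + \left(4 + 3\right)} 44 \left(-124\right)} + 2352334} = \sqrt{\sqrt{1135746 + \frac{4}{-6 + 7} \cdot 44 \left(-124\right)} + 2352334} = \sqrt{\sqrt{1135746 + \frac{4}{1} \cdot 44 \left(-124\right)} + 2352334} = \sqrt{\sqrt{1135746 + 4 \cdot 1 \cdot 44 \left(-124\right)} + 2352334} = \sqrt{\sqrt{1135746 + 4 \cdot 44 \left(-124\right)} + 2352334} = \sqrt{\sqrt{1135746 + 176 \left(-124\right)} + 2352334} = \sqrt{\sqrt{1135746 - 21824} + 2352334} = \sqrt{\sqrt{1113922} + 2352334} = \sqrt{2352334 + \sqrt{1113922}}$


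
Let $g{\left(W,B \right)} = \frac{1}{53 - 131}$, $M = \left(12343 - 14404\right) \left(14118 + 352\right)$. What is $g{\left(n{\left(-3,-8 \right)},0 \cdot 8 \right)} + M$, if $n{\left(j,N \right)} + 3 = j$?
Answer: $- \frac{2326168261}{78} \approx -2.9823 \cdot 10^{7}$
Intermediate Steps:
$n{\left(j,N \right)} = -3 + j$
$M = -29822670$ ($M = \left(-2061\right) 14470 = -29822670$)
$g{\left(W,B \right)} = - \frac{1}{78}$ ($g{\left(W,B \right)} = \frac{1}{-78} = - \frac{1}{78}$)
$g{\left(n{\left(-3,-8 \right)},0 \cdot 8 \right)} + M = - \frac{1}{78} - 29822670 = - \frac{2326168261}{78}$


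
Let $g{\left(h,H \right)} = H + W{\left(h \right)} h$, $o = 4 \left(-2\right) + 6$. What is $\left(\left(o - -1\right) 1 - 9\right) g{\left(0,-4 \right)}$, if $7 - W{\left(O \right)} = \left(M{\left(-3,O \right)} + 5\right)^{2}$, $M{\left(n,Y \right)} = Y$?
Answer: $40$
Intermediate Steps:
$o = -2$ ($o = -8 + 6 = -2$)
$W{\left(O \right)} = 7 - \left(5 + O\right)^{2}$ ($W{\left(O \right)} = 7 - \left(O + 5\right)^{2} = 7 - \left(5 + O\right)^{2}$)
$g{\left(h,H \right)} = H + h \left(7 - \left(5 + h\right)^{2}\right)$ ($g{\left(h,H \right)} = H + \left(7 - \left(5 + h\right)^{2}\right) h = H + h \left(7 - \left(5 + h\right)^{2}\right)$)
$\left(\left(o - -1\right) 1 - 9\right) g{\left(0,-4 \right)} = \left(\left(-2 - -1\right) 1 - 9\right) \left(-4 - 0 \left(-7 + \left(5 + 0\right)^{2}\right)\right) = \left(\left(-2 + 1\right) 1 - 9\right) \left(-4 - 0 \left(-7 + 5^{2}\right)\right) = \left(\left(-1\right) 1 - 9\right) \left(-4 - 0 \left(-7 + 25\right)\right) = \left(-1 - 9\right) \left(-4 - 0 \cdot 18\right) = - 10 \left(-4 + 0\right) = \left(-10\right) \left(-4\right) = 40$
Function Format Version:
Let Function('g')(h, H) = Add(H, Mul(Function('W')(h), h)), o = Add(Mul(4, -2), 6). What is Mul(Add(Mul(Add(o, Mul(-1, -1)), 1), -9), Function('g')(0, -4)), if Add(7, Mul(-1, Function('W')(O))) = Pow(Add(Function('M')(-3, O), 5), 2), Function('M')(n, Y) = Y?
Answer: 40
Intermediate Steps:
o = -2 (o = Add(-8, 6) = -2)
Function('W')(O) = Add(7, Mul(-1, Pow(Add(5, O), 2))) (Function('W')(O) = Add(7, Mul(-1, Pow(Add(O, 5), 2))) = Add(7, Mul(-1, Pow(Add(5, O), 2))))
Function('g')(h, H) = Add(H, Mul(h, Add(7, Mul(-1, Pow(Add(5, h), 2))))) (Function('g')(h, H) = Add(H, Mul(Add(7, Mul(-1, Pow(Add(5, h), 2))), h)) = Add(H, Mul(h, Add(7, Mul(-1, Pow(Add(5, h), 2))))))
Mul(Add(Mul(Add(o, Mul(-1, -1)), 1), -9), Function('g')(0, -4)) = Mul(Add(Mul(Add(-2, Mul(-1, -1)), 1), -9), Add(-4, Mul(-1, 0, Add(-7, Pow(Add(5, 0), 2))))) = Mul(Add(Mul(Add(-2, 1), 1), -9), Add(-4, Mul(-1, 0, Add(-7, Pow(5, 2))))) = Mul(Add(Mul(-1, 1), -9), Add(-4, Mul(-1, 0, Add(-7, 25)))) = Mul(Add(-1, -9), Add(-4, Mul(-1, 0, 18))) = Mul(-10, Add(-4, 0)) = Mul(-10, -4) = 40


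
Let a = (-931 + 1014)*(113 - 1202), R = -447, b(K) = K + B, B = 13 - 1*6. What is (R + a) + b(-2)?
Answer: -90829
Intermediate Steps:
B = 7 (B = 13 - 6 = 7)
b(K) = 7 + K (b(K) = K + 7 = 7 + K)
a = -90387 (a = 83*(-1089) = -90387)
(R + a) + b(-2) = (-447 - 90387) + (7 - 2) = -90834 + 5 = -90829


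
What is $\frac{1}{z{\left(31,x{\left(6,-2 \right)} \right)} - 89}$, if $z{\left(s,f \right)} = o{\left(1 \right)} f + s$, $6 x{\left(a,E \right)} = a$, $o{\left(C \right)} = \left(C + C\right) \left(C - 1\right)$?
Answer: $- \frac{1}{58} \approx -0.017241$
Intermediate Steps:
$o{\left(C \right)} = 2 C \left(-1 + C\right)$
$x{\left(a,E \right)} = \frac{a}{6}$
$z{\left(s,f \right)} = s$ ($z{\left(s,f \right)} = 2 \cdot 1 \left(-1 + 1\right) f + s = 2 \cdot 1 \cdot 0 f + s = 0 f + s = 0 + s = s$)
$\frac{1}{z{\left(31,x{\left(6,-2 \right)} \right)} - 89} = \frac{1}{31 - 89} = \frac{1}{-58} = - \frac{1}{58}$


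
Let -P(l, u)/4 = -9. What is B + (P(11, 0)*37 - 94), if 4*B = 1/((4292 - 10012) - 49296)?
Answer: 272439231/220064 ≈ 1238.0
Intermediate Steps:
P(l, u) = 36 (P(l, u) = -4*(-9) = 36)
B = -1/220064 (B = 1/(4*((4292 - 10012) - 49296)) = 1/(4*(-5720 - 49296)) = (1/4)/(-55016) = (1/4)*(-1/55016) = -1/220064 ≈ -4.5441e-6)
B + (P(11, 0)*37 - 94) = -1/220064 + (36*37 - 94) = -1/220064 + (1332 - 94) = -1/220064 + 1238 = 272439231/220064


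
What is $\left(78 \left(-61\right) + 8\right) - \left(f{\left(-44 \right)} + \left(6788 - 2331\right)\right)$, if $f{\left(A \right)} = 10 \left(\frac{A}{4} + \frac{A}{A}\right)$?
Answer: $-9107$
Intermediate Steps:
$f{\left(A \right)} = 10 + \frac{5 A}{2}$ ($f{\left(A \right)} = 10 \left(A \frac{1}{4} + 1\right) = 10 \left(\frac{A}{4} + 1\right) = 10 \left(1 + \frac{A}{4}\right) = 10 + \frac{5 A}{2}$)
$\left(78 \left(-61\right) + 8\right) - \left(f{\left(-44 \right)} + \left(6788 - 2331\right)\right) = \left(78 \left(-61\right) + 8\right) - \left(\left(10 + \frac{5}{2} \left(-44\right)\right) + \left(6788 - 2331\right)\right) = \left(-4758 + 8\right) - \left(\left(10 - 110\right) + 4457\right) = -4750 - \left(-100 + 4457\right) = -4750 - 4357 = -9107$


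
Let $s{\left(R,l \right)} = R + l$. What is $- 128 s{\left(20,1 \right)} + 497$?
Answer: $-2191$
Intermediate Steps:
$- 128 s{\left(20,1 \right)} + 497 = - 128 \left(20 + 1\right) + 497 = \left(-128\right) 21 + 497 = -2688 + 497 = -2191$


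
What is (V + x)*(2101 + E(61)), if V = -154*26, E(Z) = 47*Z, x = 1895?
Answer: -10477512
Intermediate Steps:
V = -4004
(V + x)*(2101 + E(61)) = (-4004 + 1895)*(2101 + 47*61) = -2109*(2101 + 2867) = -2109*4968 = -10477512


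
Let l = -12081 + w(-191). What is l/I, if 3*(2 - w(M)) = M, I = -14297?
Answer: 36046/42891 ≈ 0.84041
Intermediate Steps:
w(M) = 2 - M/3
l = -36046/3 (l = -12081 + (2 - 1/3*(-191)) = -12081 + (2 + 191/3) = -12081 + 197/3 = -36046/3 ≈ -12015.)
l/I = -36046/3/(-14297) = -36046/3*(-1/14297) = 36046/42891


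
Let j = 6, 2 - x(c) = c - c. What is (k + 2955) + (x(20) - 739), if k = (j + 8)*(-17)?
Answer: 1980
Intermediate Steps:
x(c) = 2 (x(c) = 2 - (c - c) = 2 - 1*0 = 2 + 0 = 2)
k = -238 (k = (6 + 8)*(-17) = 14*(-17) = -238)
(k + 2955) + (x(20) - 739) = (-238 + 2955) + (2 - 739) = 2717 - 737 = 1980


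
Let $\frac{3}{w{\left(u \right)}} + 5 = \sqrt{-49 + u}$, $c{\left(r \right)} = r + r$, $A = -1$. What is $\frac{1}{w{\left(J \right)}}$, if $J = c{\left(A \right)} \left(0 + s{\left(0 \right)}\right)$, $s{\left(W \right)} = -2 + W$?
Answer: $- \frac{5}{3} + i \sqrt{5} \approx -1.6667 + 2.2361 i$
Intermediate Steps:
$c{\left(r \right)} = 2 r$
$J = 4$ ($J = 2 \left(-1\right) \left(0 + \left(-2 + 0\right)\right) = - 2 \left(0 - 2\right) = \left(-2\right) \left(-2\right) = 4$)
$w{\left(u \right)} = \frac{3}{-5 + \sqrt{-49 + u}}$
$\frac{1}{w{\left(J \right)}} = \frac{1}{3 \frac{1}{-5 + \sqrt{-49 + 4}}} = \frac{1}{3 \frac{1}{-5 + \sqrt{-45}}} = \frac{1}{3 \frac{1}{-5 + 3 i \sqrt{5}}} = - \frac{5}{3} + i \sqrt{5}$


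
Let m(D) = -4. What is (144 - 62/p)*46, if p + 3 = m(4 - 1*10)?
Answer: 49220/7 ≈ 7031.4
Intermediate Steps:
p = -7 (p = -3 - 4 = -7)
(144 - 62/p)*46 = (144 - 62/(-7))*46 = (144 - 62*(-⅐))*46 = (144 + 62/7)*46 = (1070/7)*46 = 49220/7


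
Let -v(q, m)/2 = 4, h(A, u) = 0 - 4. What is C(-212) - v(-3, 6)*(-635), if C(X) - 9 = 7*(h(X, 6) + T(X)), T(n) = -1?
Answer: -5106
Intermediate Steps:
h(A, u) = -4
v(q, m) = -8 (v(q, m) = -2*4 = -8)
C(X) = -26 (C(X) = 9 + 7*(-4 - 1) = 9 + 7*(-5) = 9 - 35 = -26)
C(-212) - v(-3, 6)*(-635) = -26 - (-8)*(-635) = -26 - 1*5080 = -26 - 5080 = -5106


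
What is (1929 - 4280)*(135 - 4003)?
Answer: 9093668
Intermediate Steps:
(1929 - 4280)*(135 - 4003) = -2351*(-3868) = 9093668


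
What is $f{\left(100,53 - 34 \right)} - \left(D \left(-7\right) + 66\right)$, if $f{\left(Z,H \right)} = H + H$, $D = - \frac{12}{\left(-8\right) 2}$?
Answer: $- \frac{91}{4} \approx -22.75$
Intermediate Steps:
$D = \frac{3}{4}$ ($D = - \frac{12}{-16} = \left(-12\right) \left(- \frac{1}{16}\right) = \frac{3}{4} \approx 0.75$)
$f{\left(Z,H \right)} = 2 H$
$f{\left(100,53 - 34 \right)} - \left(D \left(-7\right) + 66\right) = 2 \left(53 - 34\right) - \left(\frac{3}{4} \left(-7\right) + 66\right) = 2 \cdot 19 - \left(- \frac{21}{4} + 66\right) = 38 - \frac{243}{4} = - \frac{91}{4}$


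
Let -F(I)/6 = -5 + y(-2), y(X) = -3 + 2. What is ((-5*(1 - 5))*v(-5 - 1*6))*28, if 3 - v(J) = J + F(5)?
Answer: -12320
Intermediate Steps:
y(X) = -1
F(I) = 36 (F(I) = -6*(-5 - 1) = -6*(-6) = 36)
v(J) = -33 - J (v(J) = 3 - (J + 36) = 3 - (36 + J) = 3 + (-36 - J) = -33 - J)
((-5*(1 - 5))*v(-5 - 1*6))*28 = ((-5*(1 - 5))*(-33 - (-5 - 1*6)))*28 = ((-5*(-4))*(-33 - (-5 - 6)))*28 = (20*(-33 - 1*(-11)))*28 = (20*(-33 + 11))*28 = (20*(-22))*28 = -440*28 = -12320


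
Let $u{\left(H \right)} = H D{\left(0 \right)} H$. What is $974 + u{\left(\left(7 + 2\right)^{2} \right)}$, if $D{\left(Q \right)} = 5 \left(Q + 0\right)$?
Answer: $974$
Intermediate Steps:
$D{\left(Q \right)} = 5 Q$
$u{\left(H \right)} = 0$ ($u{\left(H \right)} = H 5 \cdot 0 H = H 0 H = 0 H = 0$)
$974 + u{\left(\left(7 + 2\right)^{2} \right)} = 974 + 0 = 974$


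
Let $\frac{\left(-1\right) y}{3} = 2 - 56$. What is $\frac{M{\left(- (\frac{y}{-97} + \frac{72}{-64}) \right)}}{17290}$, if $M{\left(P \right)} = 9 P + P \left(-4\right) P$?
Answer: $- \frac{917487}{2602905760} \approx -0.00035249$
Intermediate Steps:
$y = 162$ ($y = - 3 \left(2 - 56\right) = \left(-3\right) \left(-54\right) = 162$)
$M{\left(P \right)} = - 4 P^{2} + 9 P$ ($M{\left(P \right)} = 9 P + - 4 P P = 9 P - 4 P^{2} = - 4 P^{2} + 9 P$)
$\frac{M{\left(- (\frac{y}{-97} + \frac{72}{-64}) \right)}}{17290} = \frac{- (\frac{162}{-97} + \frac{72}{-64}) \left(9 - 4 \left(- (\frac{162}{-97} + \frac{72}{-64})\right)\right)}{17290} = - (162 \left(- \frac{1}{97}\right) + 72 \left(- \frac{1}{64}\right)) \left(9 - 4 \left(- (162 \left(- \frac{1}{97}\right) + 72 \left(- \frac{1}{64}\right))\right)\right) \frac{1}{17290} = - (- \frac{162}{97} - \frac{9}{8}) \left(9 - 4 \left(- (- \frac{162}{97} - \frac{9}{8})\right)\right) \frac{1}{17290} = \left(-1\right) \left(- \frac{2169}{776}\right) \left(9 - 4 \left(\left(-1\right) \left(- \frac{2169}{776}\right)\right)\right) \frac{1}{17290} = \frac{2169 \left(9 - \frac{2169}{194}\right)}{776} \cdot \frac{1}{17290} = \frac{2169}{776} \left(- \frac{423}{194}\right) \frac{1}{17290} = \left(- \frac{917487}{150544}\right) \frac{1}{17290} = - \frac{917487}{2602905760}$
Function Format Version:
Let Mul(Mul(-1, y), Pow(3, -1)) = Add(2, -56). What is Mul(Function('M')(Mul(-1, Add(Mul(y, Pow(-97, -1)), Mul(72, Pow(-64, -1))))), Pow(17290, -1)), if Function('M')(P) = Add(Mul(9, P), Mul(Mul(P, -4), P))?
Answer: Rational(-917487, 2602905760) ≈ -0.00035249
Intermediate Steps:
y = 162 (y = Mul(-3, Add(2, -56)) = Mul(-3, -54) = 162)
Function('M')(P) = Add(Mul(-4, Pow(P, 2)), Mul(9, P)) (Function('M')(P) = Add(Mul(9, P), Mul(Mul(-4, P), P)) = Add(Mul(9, P), Mul(-4, Pow(P, 2))) = Add(Mul(-4, Pow(P, 2)), Mul(9, P)))
Mul(Function('M')(Mul(-1, Add(Mul(y, Pow(-97, -1)), Mul(72, Pow(-64, -1))))), Pow(17290, -1)) = Mul(Mul(Mul(-1, Add(Mul(162, Pow(-97, -1)), Mul(72, Pow(-64, -1)))), Add(9, Mul(-4, Mul(-1, Add(Mul(162, Pow(-97, -1)), Mul(72, Pow(-64, -1))))))), Pow(17290, -1)) = Mul(Mul(Mul(-1, Add(Mul(162, Rational(-1, 97)), Mul(72, Rational(-1, 64)))), Add(9, Mul(-4, Mul(-1, Add(Mul(162, Rational(-1, 97)), Mul(72, Rational(-1, 64))))))), Rational(1, 17290)) = Mul(Mul(Mul(-1, Add(Rational(-162, 97), Rational(-9, 8))), Add(9, Mul(-4, Mul(-1, Add(Rational(-162, 97), Rational(-9, 8)))))), Rational(1, 17290)) = Mul(Mul(Mul(-1, Rational(-2169, 776)), Add(9, Mul(-4, Mul(-1, Rational(-2169, 776))))), Rational(1, 17290)) = Mul(Mul(Rational(2169, 776), Add(9, Mul(-4, Rational(2169, 776)))), Rational(1, 17290)) = Mul(Mul(Rational(2169, 776), Add(9, Rational(-2169, 194))), Rational(1, 17290)) = Mul(Mul(Rational(2169, 776), Rational(-423, 194)), Rational(1, 17290)) = Mul(Rational(-917487, 150544), Rational(1, 17290)) = Rational(-917487, 2602905760)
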